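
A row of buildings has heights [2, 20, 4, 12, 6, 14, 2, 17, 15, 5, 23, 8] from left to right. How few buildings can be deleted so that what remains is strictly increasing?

6

Fewest deletions = n − (longest strictly increasing subsequence).
i:      1  2  3  4  5  6  7  8  9 10 11 12
a[i]:   2 20  4 12  6 14  2 17 15  5 23  8
dp:     1  2  2  3  3  4  1  5  5  3  6  4
max dp = 6, so deletions = 12 − 6 = 6.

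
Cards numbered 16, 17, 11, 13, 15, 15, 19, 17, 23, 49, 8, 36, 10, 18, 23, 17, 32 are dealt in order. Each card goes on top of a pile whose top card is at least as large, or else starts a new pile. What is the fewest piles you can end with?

Place each on the leftmost legal pile:
16 → new pile 1 (tops now [16])
17 → new pile 2 (tops now [16, 17])
11 → pile 1 (tops now [11, 17])
13 → pile 2 (tops now [11, 13])
15 → new pile 3 (tops now [11, 13, 15])
15 → pile 3 (tops now [11, 13, 15])
19 → new pile 4 (tops now [11, 13, 15, 19])
17 → pile 4 (tops now [11, 13, 15, 17])
23 → new pile 5 (tops now [11, 13, 15, 17, 23])
49 → new pile 6 (tops now [11, 13, 15, 17, 23, 49])
8 → pile 1 (tops now [8, 13, 15, 17, 23, 49])
36 → pile 6 (tops now [8, 13, 15, 17, 23, 36])
10 → pile 2 (tops now [8, 10, 15, 17, 23, 36])
18 → pile 5 (tops now [8, 10, 15, 17, 18, 36])
23 → pile 6 (tops now [8, 10, 15, 17, 18, 23])
17 → pile 4 (tops now [8, 10, 15, 17, 18, 23])
32 → new pile 7 (tops now [8, 10, 15, 17, 18, 23, 32])
Seven piles.

7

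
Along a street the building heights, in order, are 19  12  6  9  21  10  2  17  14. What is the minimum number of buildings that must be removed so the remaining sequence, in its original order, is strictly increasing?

Fewest deletions = n − (longest strictly increasing subsequence).
i:      1  2  3  4  5  6  7  8  9
a[i]:  19 12  6  9 21 10  2 17 14
dp:     1  1  1  2  3  3  1  4  4
max dp = 4, so deletions = 9 − 4 = 5.

5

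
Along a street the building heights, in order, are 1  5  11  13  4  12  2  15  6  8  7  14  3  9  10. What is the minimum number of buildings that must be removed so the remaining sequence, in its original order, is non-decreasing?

9

Fewest deletions = n − (longest non-decreasing subsequence).
Patience tails:
1 → extends → [1]
5 → extends → [1, 5]
11 → extends → [1, 5, 11]
13 → extends → [1, 5, 11, 13]
4 → replaces 5 → [1, 4, 11, 13]
12 → replaces 13 → [1, 4, 11, 12]
2 → replaces 4 → [1, 2, 11, 12]
15 → extends → [1, 2, 11, 12, 15]
6 → replaces 11 → [1, 2, 6, 12, 15]
8 → replaces 12 → [1, 2, 6, 8, 15]
7 → replaces 8 → [1, 2, 6, 7, 15]
14 → replaces 15 → [1, 2, 6, 7, 14]
3 → replaces 6 → [1, 2, 3, 7, 14]
9 → replaces 14 → [1, 2, 3, 7, 9]
10 → extends → [1, 2, 3, 7, 9, 10]
Longest non-decreasing subsequence has length 6, so deletions = 15 − 6 = 9.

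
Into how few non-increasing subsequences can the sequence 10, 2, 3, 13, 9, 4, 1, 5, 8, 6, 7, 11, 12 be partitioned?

8

Place each on the leftmost legal pile:
10 → new pile 1 (tops now [10])
2 → pile 1 (tops now [2])
3 → new pile 2 (tops now [2, 3])
13 → new pile 3 (tops now [2, 3, 13])
9 → pile 3 (tops now [2, 3, 9])
4 → pile 3 (tops now [2, 3, 4])
1 → pile 1 (tops now [1, 3, 4])
5 → new pile 4 (tops now [1, 3, 4, 5])
8 → new pile 5 (tops now [1, 3, 4, 5, 8])
6 → pile 5 (tops now [1, 3, 4, 5, 6])
7 → new pile 6 (tops now [1, 3, 4, 5, 6, 7])
11 → new pile 7 (tops now [1, 3, 4, 5, 6, 7, 11])
12 → new pile 8 (tops now [1, 3, 4, 5, 6, 7, 11, 12])
Eight piles.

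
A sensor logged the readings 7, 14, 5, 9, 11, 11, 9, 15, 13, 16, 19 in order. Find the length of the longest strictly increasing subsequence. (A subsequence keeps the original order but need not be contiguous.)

6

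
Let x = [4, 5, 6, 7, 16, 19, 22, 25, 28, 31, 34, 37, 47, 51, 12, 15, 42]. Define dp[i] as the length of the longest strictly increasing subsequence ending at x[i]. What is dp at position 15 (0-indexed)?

dp[i] = 1 + max{dp[j] : j<i, x[j]<x[i]} (or 1 if no such j):
i:      0  1  2  3  4  5  6  7  8  9 10 11 12 13 14 15 16
x[i]:   4  5  6  7 16 19 22 25 28 31 34 37 47 51 12 15 42
dp:     1  2  3  4  5  6  7  8  9 10 11 12 13 14  5  6 13
At index 15 the value is 6.

6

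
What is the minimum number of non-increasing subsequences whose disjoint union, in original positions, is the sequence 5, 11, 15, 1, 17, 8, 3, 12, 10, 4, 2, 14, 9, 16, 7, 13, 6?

5

Place each on the leftmost legal pile:
5 → new pile 1 (tops now [5])
11 → new pile 2 (tops now [5, 11])
15 → new pile 3 (tops now [5, 11, 15])
1 → pile 1 (tops now [1, 11, 15])
17 → new pile 4 (tops now [1, 11, 15, 17])
8 → pile 2 (tops now [1, 8, 15, 17])
3 → pile 2 (tops now [1, 3, 15, 17])
12 → pile 3 (tops now [1, 3, 12, 17])
10 → pile 3 (tops now [1, 3, 10, 17])
4 → pile 3 (tops now [1, 3, 4, 17])
2 → pile 2 (tops now [1, 2, 4, 17])
14 → pile 4 (tops now [1, 2, 4, 14])
9 → pile 4 (tops now [1, 2, 4, 9])
16 → new pile 5 (tops now [1, 2, 4, 9, 16])
7 → pile 4 (tops now [1, 2, 4, 7, 16])
13 → pile 5 (tops now [1, 2, 4, 7, 13])
6 → pile 4 (tops now [1, 2, 4, 6, 13])
Five piles.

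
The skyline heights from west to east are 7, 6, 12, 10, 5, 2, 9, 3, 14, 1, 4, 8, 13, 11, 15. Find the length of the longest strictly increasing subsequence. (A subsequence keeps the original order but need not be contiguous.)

6

Track the smallest tail for each achievable length (strict):
7 → extends → [7]
6 → replaces 7 → [6]
12 → extends → [6, 12]
10 → replaces 12 → [6, 10]
5 → replaces 6 → [5, 10]
2 → replaces 5 → [2, 10]
9 → replaces 10 → [2, 9]
3 → replaces 9 → [2, 3]
14 → extends → [2, 3, 14]
1 → replaces 2 → [1, 3, 14]
4 → replaces 14 → [1, 3, 4]
8 → extends → [1, 3, 4, 8]
13 → extends → [1, 3, 4, 8, 13]
11 → replaces 13 → [1, 3, 4, 8, 11]
15 → extends → [1, 3, 4, 8, 11, 15]
Six tails, so the longest strictly increasing subsequence has length 6 (e.g. 2, 3, 4, 8, 13, 15).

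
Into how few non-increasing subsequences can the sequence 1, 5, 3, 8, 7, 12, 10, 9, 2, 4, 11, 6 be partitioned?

5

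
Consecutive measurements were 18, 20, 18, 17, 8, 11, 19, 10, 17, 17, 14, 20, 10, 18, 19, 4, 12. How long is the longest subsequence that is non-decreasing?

6

Track the smallest tail for each achievable length (allowing ties):
18 → extends → [18]
20 → extends → [18, 20]
18 → replaces 20 → [18, 18]
17 → replaces 18 → [17, 18]
8 → replaces 17 → [8, 18]
11 → replaces 18 → [8, 11]
19 → extends → [8, 11, 19]
10 → replaces 11 → [8, 10, 19]
17 → replaces 19 → [8, 10, 17]
17 → extends → [8, 10, 17, 17]
14 → replaces 17 → [8, 10, 14, 17]
20 → extends → [8, 10, 14, 17, 20]
10 → replaces 14 → [8, 10, 10, 17, 20]
18 → replaces 20 → [8, 10, 10, 17, 18]
19 → extends → [8, 10, 10, 17, 18, 19]
4 → replaces 8 → [4, 10, 10, 17, 18, 19]
12 → replaces 17 → [4, 10, 10, 12, 18, 19]
Six tails, so the longest non-decreasing subsequence has length 6 (e.g. 8, 11, 17, 17, 18, 19).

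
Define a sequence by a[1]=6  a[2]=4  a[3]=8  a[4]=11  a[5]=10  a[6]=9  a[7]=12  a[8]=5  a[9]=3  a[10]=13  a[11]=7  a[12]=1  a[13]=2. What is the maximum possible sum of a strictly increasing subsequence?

Let S[i] be the best sum of a strictly increasing subsequence ending at i:
i:      1  2  3  4  5  6  7  8  9 10 11 12 13
a[i]:   6  4  8 11 10  9 12  5  3 13  7  1  2
S:      6  4 14 25 24 23 37  9  3 50 16  1  3
Maximum is 50 (e.g. 6 + 8 + 11 + 12 + 13).

50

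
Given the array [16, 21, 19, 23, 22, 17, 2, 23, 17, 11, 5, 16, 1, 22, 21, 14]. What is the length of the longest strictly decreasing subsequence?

6

Negate each value so 'decreasing' becomes 'increasing', then run patience tails on the negated sequence:
-16 → extends → [-16]
-21 → replaces -16 → [-21]
-19 → extends → [-21, -19]
-23 → replaces -21 → [-23, -19]
-22 → replaces -19 → [-23, -22]
-17 → extends → [-23, -22, -17]
-2 → extends → [-23, -22, -17, -2]
-23 → already a tail → [-23, -22, -17, -2]
-17 → already a tail → [-23, -22, -17, -2]
-11 → replaces -2 → [-23, -22, -17, -11]
-5 → extends → [-23, -22, -17, -11, -5]
-16 → replaces -11 → [-23, -22, -17, -16, -5]
-1 → extends → [-23, -22, -17, -16, -5, -1]
-22 → already a tail → [-23, -22, -17, -16, -5, -1]
-21 → replaces -17 → [-23, -22, -21, -16, -5, -1]
-14 → replaces -5 → [-23, -22, -21, -16, -14, -1]
Six tails, so the longest strictly decreasing subsequence of the original has length 6.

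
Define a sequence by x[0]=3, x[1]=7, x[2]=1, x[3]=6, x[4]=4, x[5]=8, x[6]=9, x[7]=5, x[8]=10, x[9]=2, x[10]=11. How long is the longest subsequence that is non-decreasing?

6

Let dp[i] be the length of the longest such subsequence ending at index i:
i:      0  1  2  3  4  5  6  7  8  9 10
x[i]:   3  7  1  6  4  8  9  5 10  2 11
dp:     1  2  1  2  2  3  4  3  5  2  6
Maximum dp value is 6.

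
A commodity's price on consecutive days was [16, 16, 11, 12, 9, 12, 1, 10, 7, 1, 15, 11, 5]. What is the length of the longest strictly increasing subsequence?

Track the smallest tail for each achievable length (strict):
16 → extends → [16]
16 → already a tail → [16]
11 → replaces 16 → [11]
12 → extends → [11, 12]
9 → replaces 11 → [9, 12]
12 → already a tail → [9, 12]
1 → replaces 9 → [1, 12]
10 → replaces 12 → [1, 10]
7 → replaces 10 → [1, 7]
1 → already a tail → [1, 7]
15 → extends → [1, 7, 15]
11 → replaces 15 → [1, 7, 11]
5 → replaces 7 → [1, 5, 11]
Three tails, so the longest strictly increasing subsequence has length 3 (e.g. 11, 12, 15).

3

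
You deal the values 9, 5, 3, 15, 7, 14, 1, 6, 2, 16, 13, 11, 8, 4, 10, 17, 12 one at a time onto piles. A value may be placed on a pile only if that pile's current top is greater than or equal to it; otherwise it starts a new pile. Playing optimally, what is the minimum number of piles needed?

Place each on the leftmost legal pile:
9 → new pile 1 (tops now [9])
5 → pile 1 (tops now [5])
3 → pile 1 (tops now [3])
15 → new pile 2 (tops now [3, 15])
7 → pile 2 (tops now [3, 7])
14 → new pile 3 (tops now [3, 7, 14])
1 → pile 1 (tops now [1, 7, 14])
6 → pile 2 (tops now [1, 6, 14])
2 → pile 2 (tops now [1, 2, 14])
16 → new pile 4 (tops now [1, 2, 14, 16])
13 → pile 3 (tops now [1, 2, 13, 16])
11 → pile 3 (tops now [1, 2, 11, 16])
8 → pile 3 (tops now [1, 2, 8, 16])
4 → pile 3 (tops now [1, 2, 4, 16])
10 → pile 4 (tops now [1, 2, 4, 10])
17 → new pile 5 (tops now [1, 2, 4, 10, 17])
12 → pile 5 (tops now [1, 2, 4, 10, 12])
Five piles.

5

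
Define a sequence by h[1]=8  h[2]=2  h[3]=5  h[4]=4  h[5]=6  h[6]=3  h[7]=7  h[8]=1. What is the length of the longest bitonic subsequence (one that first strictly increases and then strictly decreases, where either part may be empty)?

inc[i] = longest strictly increasing subsequence ending at i; dec[i] = longest strictly decreasing subsequence starting at i:
i:     1 2 3 4 5 6 7 8
h[i]:  8 2 5 4 6 3 7 1
inc:   1 1 2 2 3 2 4 1
dec:   5 2 4 3 3 2 2 1
Best peak at i=1 (value 8): inc=1, dec=5, length 1+5−1 = 5.

5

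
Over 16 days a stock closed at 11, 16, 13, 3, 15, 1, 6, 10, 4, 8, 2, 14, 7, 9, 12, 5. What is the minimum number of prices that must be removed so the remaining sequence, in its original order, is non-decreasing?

11

Fewest deletions = n − (longest non-decreasing subsequence).
i:      1  2  3  4  5  6  7  8  9 10 11 12 13 14 15 16
a[i]:  11 16 13  3 15  1  6 10  4  8  2 14  7  9 12  5
dp:     1  2  2  1  3  1  2  3  2  3  2  4  3  4  5  3
max dp = 5, so deletions = 16 − 5 = 11.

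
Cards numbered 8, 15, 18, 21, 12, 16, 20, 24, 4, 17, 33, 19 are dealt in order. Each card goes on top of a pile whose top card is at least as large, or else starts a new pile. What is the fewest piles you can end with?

Place each on the leftmost legal pile:
8 → new pile 1 (tops now [8])
15 → new pile 2 (tops now [8, 15])
18 → new pile 3 (tops now [8, 15, 18])
21 → new pile 4 (tops now [8, 15, 18, 21])
12 → pile 2 (tops now [8, 12, 18, 21])
16 → pile 3 (tops now [8, 12, 16, 21])
20 → pile 4 (tops now [8, 12, 16, 20])
24 → new pile 5 (tops now [8, 12, 16, 20, 24])
4 → pile 1 (tops now [4, 12, 16, 20, 24])
17 → pile 4 (tops now [4, 12, 16, 17, 24])
33 → new pile 6 (tops now [4, 12, 16, 17, 24, 33])
19 → pile 5 (tops now [4, 12, 16, 17, 19, 33])
Six piles.

6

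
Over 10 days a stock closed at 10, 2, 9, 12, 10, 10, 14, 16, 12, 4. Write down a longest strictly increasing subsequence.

Patience tails give the LIS length; then backtrack through the dp parents:
10 → extends → [10]
2 → replaces 10 → [2]
9 → extends → [2, 9]
12 → extends → [2, 9, 12]
10 → replaces 12 → [2, 9, 10]
10 → already a tail → [2, 9, 10]
14 → extends → [2, 9, 10, 14]
16 → extends → [2, 9, 10, 14, 16]
12 → replaces 14 → [2, 9, 10, 12, 16]
4 → replaces 9 → [2, 4, 10, 12, 16]
Length 5; one witness is 2, 9, 12, 14, 16.

2, 9, 12, 14, 16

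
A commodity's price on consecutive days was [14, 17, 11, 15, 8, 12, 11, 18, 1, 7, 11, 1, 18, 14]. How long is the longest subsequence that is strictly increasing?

4

Let dp[i] be the length of the longest such subsequence ending at index i:
i:      1  2  3  4  5  6  7  8  9 10 11 12 13 14
a[i]:  14 17 11 15  8 12 11 18  1  7 11  1 18 14
dp:     1  2  1  2  1  2  2  3  1  2  3  1  4  4
Maximum dp value is 4.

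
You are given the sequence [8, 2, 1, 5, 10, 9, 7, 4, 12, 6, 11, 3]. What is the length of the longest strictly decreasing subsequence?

Negate each value so 'decreasing' becomes 'increasing', then run patience tails on the negated sequence:
-8 → extends → [-8]
-2 → extends → [-8, -2]
-1 → extends → [-8, -2, -1]
-5 → replaces -2 → [-8, -5, -1]
-10 → replaces -8 → [-10, -5, -1]
-9 → replaces -5 → [-10, -9, -1]
-7 → replaces -1 → [-10, -9, -7]
-4 → extends → [-10, -9, -7, -4]
-12 → replaces -10 → [-12, -9, -7, -4]
-6 → replaces -4 → [-12, -9, -7, -6]
-11 → replaces -9 → [-12, -11, -7, -6]
-3 → extends → [-12, -11, -7, -6, -3]
Five tails, so the longest strictly decreasing subsequence of the original has length 5.

5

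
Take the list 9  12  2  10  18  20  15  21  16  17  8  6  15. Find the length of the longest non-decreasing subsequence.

Track the smallest tail for each achievable length (allowing ties):
9 → extends → [9]
12 → extends → [9, 12]
2 → replaces 9 → [2, 12]
10 → replaces 12 → [2, 10]
18 → extends → [2, 10, 18]
20 → extends → [2, 10, 18, 20]
15 → replaces 18 → [2, 10, 15, 20]
21 → extends → [2, 10, 15, 20, 21]
16 → replaces 20 → [2, 10, 15, 16, 21]
17 → replaces 21 → [2, 10, 15, 16, 17]
8 → replaces 10 → [2, 8, 15, 16, 17]
6 → replaces 8 → [2, 6, 15, 16, 17]
15 → replaces 16 → [2, 6, 15, 15, 17]
Five tails, so the longest non-decreasing subsequence has length 5 (e.g. 9, 12, 18, 20, 21).

5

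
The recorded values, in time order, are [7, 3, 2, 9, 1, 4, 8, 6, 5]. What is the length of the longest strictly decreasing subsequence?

Negate each value so 'decreasing' becomes 'increasing', then run patience tails on the negated sequence:
-7 → extends → [-7]
-3 → extends → [-7, -3]
-2 → extends → [-7, -3, -2]
-9 → replaces -7 → [-9, -3, -2]
-1 → extends → [-9, -3, -2, -1]
-4 → replaces -3 → [-9, -4, -2, -1]
-8 → replaces -4 → [-9, -8, -2, -1]
-6 → replaces -2 → [-9, -8, -6, -1]
-5 → replaces -1 → [-9, -8, -6, -5]
Four tails, so the longest strictly decreasing subsequence of the original has length 4.

4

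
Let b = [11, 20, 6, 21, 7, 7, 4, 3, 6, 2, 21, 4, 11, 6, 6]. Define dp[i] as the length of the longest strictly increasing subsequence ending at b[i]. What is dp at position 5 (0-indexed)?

dp[i] = 1 + max{dp[j] : j<i, b[j]<b[i]} (or 1 if no such j):
i:      0  1  2  3  4  5  6  7  8  9 10 11 12 13 14
b[i]:  11 20  6 21  7  7  4  3  6  2 21  4 11  6  6
dp:     1  2  1  3  2  2  1  1  2  1  3  2  3  3  3
At index 5 the value is 2.

2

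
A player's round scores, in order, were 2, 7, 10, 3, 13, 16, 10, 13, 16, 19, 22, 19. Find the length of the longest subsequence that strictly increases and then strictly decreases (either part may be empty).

8

inc[i] = longest strictly increasing subsequence ending at i; dec[i] = longest strictly decreasing subsequence starting at i:
i:      1  2  3  4  5  6  7  8  9 10 11 12
a[i]:   2  7 10  3 13 16 10 13 16 19 22 19
inc:    1  2  3  2  4  5  3  4  5  6  7  6
dec:    1  2  2  1  2  2  1  1  1  1  2  1
Best peak at i=11 (value 22): inc=7, dec=2, length 7+2−1 = 8.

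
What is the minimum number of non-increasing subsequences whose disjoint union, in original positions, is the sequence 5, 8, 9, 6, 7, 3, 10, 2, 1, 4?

4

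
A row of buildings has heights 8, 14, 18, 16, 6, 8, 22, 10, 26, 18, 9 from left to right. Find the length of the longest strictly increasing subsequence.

Let dp[i] be the length of the longest such subsequence ending at index i:
i:      1  2  3  4  5  6  7  8  9 10 11
a[i]:   8 14 18 16  6  8 22 10 26 18  9
dp:     1  2  3  3  1  2  4  3  5  4  3
Maximum dp value is 5.

5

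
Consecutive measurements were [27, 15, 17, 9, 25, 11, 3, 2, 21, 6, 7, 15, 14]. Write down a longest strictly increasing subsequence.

3, 6, 7, 15

Patience tails give the LIS length; then backtrack through the dp parents:
27 → extends → [27]
15 → replaces 27 → [15]
17 → extends → [15, 17]
9 → replaces 15 → [9, 17]
25 → extends → [9, 17, 25]
11 → replaces 17 → [9, 11, 25]
3 → replaces 9 → [3, 11, 25]
2 → replaces 3 → [2, 11, 25]
21 → replaces 25 → [2, 11, 21]
6 → replaces 11 → [2, 6, 21]
7 → replaces 21 → [2, 6, 7]
15 → extends → [2, 6, 7, 15]
14 → replaces 15 → [2, 6, 7, 14]
Length 4; one witness is 3, 6, 7, 15.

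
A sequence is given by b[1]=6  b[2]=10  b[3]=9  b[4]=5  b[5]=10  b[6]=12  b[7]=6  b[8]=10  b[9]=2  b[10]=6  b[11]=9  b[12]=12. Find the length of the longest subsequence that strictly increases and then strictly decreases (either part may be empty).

6

inc[i] = longest strictly increasing subsequence ending at i; dec[i] = longest strictly decreasing subsequence starting at i:
i:      1  2  3  4  5  6  7  8  9 10 11 12
b[i]:   6 10  9  5 10 12  6 10  2  6  9 12
inc:    1  2  2  1  3  4  2  3  1  2  3  4
dec:    3  4  3  2  3  3  2  2  1  1  1  1
Best peak at i=6 (value 12): inc=4, dec=3, length 4+3−1 = 6.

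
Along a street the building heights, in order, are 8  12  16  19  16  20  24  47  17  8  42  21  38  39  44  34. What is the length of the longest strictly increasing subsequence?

9

Track the smallest tail for each achievable length (strict):
8 → extends → [8]
12 → extends → [8, 12]
16 → extends → [8, 12, 16]
19 → extends → [8, 12, 16, 19]
16 → already a tail → [8, 12, 16, 19]
20 → extends → [8, 12, 16, 19, 20]
24 → extends → [8, 12, 16, 19, 20, 24]
47 → extends → [8, 12, 16, 19, 20, 24, 47]
17 → replaces 19 → [8, 12, 16, 17, 20, 24, 47]
8 → already a tail → [8, 12, 16, 17, 20, 24, 47]
42 → replaces 47 → [8, 12, 16, 17, 20, 24, 42]
21 → replaces 24 → [8, 12, 16, 17, 20, 21, 42]
38 → replaces 42 → [8, 12, 16, 17, 20, 21, 38]
39 → extends → [8, 12, 16, 17, 20, 21, 38, 39]
44 → extends → [8, 12, 16, 17, 20, 21, 38, 39, 44]
34 → replaces 38 → [8, 12, 16, 17, 20, 21, 34, 39, 44]
Nine tails, so the longest strictly increasing subsequence has length 9 (e.g. 8, 12, 16, 19, 20, 24, 38, 39, 44).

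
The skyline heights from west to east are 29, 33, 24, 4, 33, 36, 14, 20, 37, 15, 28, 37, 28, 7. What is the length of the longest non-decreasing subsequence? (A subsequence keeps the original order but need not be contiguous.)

Let dp[i] be the length of the longest such subsequence ending at index i:
i:      1  2  3  4  5  6  7  8  9 10 11 12 13 14
a[i]:  29 33 24  4 33 36 14 20 37 15 28 37 28  7
dp:     1  2  1  1  3  4  2  3  5  3  4  6  5  2
Maximum dp value is 6.

6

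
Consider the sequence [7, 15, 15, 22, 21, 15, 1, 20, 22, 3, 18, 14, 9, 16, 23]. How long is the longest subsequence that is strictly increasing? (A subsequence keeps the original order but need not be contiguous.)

Track the smallest tail for each achievable length (strict):
7 → extends → [7]
15 → extends → [7, 15]
15 → already a tail → [7, 15]
22 → extends → [7, 15, 22]
21 → replaces 22 → [7, 15, 21]
15 → already a tail → [7, 15, 21]
1 → replaces 7 → [1, 15, 21]
20 → replaces 21 → [1, 15, 20]
22 → extends → [1, 15, 20, 22]
3 → replaces 15 → [1, 3, 20, 22]
18 → replaces 20 → [1, 3, 18, 22]
14 → replaces 18 → [1, 3, 14, 22]
9 → replaces 14 → [1, 3, 9, 22]
16 → replaces 22 → [1, 3, 9, 16]
23 → extends → [1, 3, 9, 16, 23]
Five tails, so the longest strictly increasing subsequence has length 5 (e.g. 7, 15, 21, 22, 23).

5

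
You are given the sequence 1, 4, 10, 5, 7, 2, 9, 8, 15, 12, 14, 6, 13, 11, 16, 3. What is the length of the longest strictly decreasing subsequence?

5

Let dp[i] be the longest strictly decreasing subsequence ending at i:
i:      1  2  3  4  5  6  7  8  9 10 11 12 13 14 15 16
a[i]:   1  4 10  5  7  2  9  8 15 12 14  6 13 11 16  3
dp:     1  1  1  2  2  3  2  3  1  2  2  4  3  4  1  5
Maximum is 5.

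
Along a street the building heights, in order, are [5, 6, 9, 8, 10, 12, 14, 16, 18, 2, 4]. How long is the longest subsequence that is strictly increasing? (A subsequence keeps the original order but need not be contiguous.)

8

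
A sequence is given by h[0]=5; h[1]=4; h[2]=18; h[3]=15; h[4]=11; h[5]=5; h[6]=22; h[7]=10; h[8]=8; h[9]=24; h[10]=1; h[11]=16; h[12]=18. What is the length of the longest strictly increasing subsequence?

5

Track the smallest tail for each achievable length (strict):
5 → extends → [5]
4 → replaces 5 → [4]
18 → extends → [4, 18]
15 → replaces 18 → [4, 15]
11 → replaces 15 → [4, 11]
5 → replaces 11 → [4, 5]
22 → extends → [4, 5, 22]
10 → replaces 22 → [4, 5, 10]
8 → replaces 10 → [4, 5, 8]
24 → extends → [4, 5, 8, 24]
1 → replaces 4 → [1, 5, 8, 24]
16 → replaces 24 → [1, 5, 8, 16]
18 → extends → [1, 5, 8, 16, 18]
Five tails, so the longest strictly increasing subsequence has length 5 (e.g. 4, 5, 10, 16, 18).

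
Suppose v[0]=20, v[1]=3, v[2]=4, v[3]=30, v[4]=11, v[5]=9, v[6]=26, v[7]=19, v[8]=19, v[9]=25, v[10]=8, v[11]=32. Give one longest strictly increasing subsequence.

Patience tails give the LIS length; then backtrack through the dp parents:
20 → extends → [20]
3 → replaces 20 → [3]
4 → extends → [3, 4]
30 → extends → [3, 4, 30]
11 → replaces 30 → [3, 4, 11]
9 → replaces 11 → [3, 4, 9]
26 → extends → [3, 4, 9, 26]
19 → replaces 26 → [3, 4, 9, 19]
19 → already a tail → [3, 4, 9, 19]
25 → extends → [3, 4, 9, 19, 25]
8 → replaces 9 → [3, 4, 8, 19, 25]
32 → extends → [3, 4, 8, 19, 25, 32]
Length 6; one witness is 3, 4, 11, 19, 25, 32.

3, 4, 11, 19, 25, 32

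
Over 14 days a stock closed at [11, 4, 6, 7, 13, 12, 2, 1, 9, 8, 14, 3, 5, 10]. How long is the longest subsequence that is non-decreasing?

5

Let dp[i] be the length of the longest such subsequence ending at index i:
i:      1  2  3  4  5  6  7  8  9 10 11 12 13 14
a[i]:  11  4  6  7 13 12  2  1  9  8 14  3  5 10
dp:     1  1  2  3  4  4  1  1  4  4  5  2  3  5
Maximum dp value is 5.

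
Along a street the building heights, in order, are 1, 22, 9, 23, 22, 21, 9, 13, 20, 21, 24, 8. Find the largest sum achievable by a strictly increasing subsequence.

88

Let S[i] be the best sum of a strictly increasing subsequence ending at i:
i:      1  2  3  4  5  6  7  8  9 10 11 12
a[i]:   1 22  9 23 22 21  9 13 20 21 24  8
S:      1 23 10 46 32 31 10 23 43 64 88  9
Maximum is 88 (e.g. 1 + 9 + 13 + 20 + 21 + 24).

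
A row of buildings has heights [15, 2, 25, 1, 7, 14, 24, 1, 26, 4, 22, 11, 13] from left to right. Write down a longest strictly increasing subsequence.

2, 7, 14, 24, 26

Patience tails give the LIS length; then backtrack through the dp parents:
15 → extends → [15]
2 → replaces 15 → [2]
25 → extends → [2, 25]
1 → replaces 2 → [1, 25]
7 → replaces 25 → [1, 7]
14 → extends → [1, 7, 14]
24 → extends → [1, 7, 14, 24]
1 → already a tail → [1, 7, 14, 24]
26 → extends → [1, 7, 14, 24, 26]
4 → replaces 7 → [1, 4, 14, 24, 26]
22 → replaces 24 → [1, 4, 14, 22, 26]
11 → replaces 14 → [1, 4, 11, 22, 26]
13 → replaces 22 → [1, 4, 11, 13, 26]
Length 5; one witness is 2, 7, 14, 24, 26.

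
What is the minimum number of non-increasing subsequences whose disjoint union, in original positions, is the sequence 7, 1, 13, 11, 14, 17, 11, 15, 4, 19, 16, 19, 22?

7

The minimum number of non-increasing subsequences covering a sequence equals the length of its longest strictly increasing subsequence.
LIS length is 7 (e.g. 7, 13, 14, 15, 16, 19, 22), so 7 piles are needed.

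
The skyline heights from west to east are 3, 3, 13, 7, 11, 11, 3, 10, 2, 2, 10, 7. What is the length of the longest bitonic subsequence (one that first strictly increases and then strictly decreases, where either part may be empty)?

5

inc[i] = longest strictly increasing subsequence ending at i; dec[i] = longest strictly decreasing subsequence starting at i:
i:      1  2  3  4  5  6  7  8  9 10 11 12
a[i]:   3  3 13  7 11 11  3 10  2  2 10  7
inc:    1  1  2  2  3  3  1  3  1  1  3  2
dec:    2  2  4  3  3  3  2  2  1  1  2  1
Best peak at i=3 (value 13): inc=2, dec=4, length 2+4−1 = 5.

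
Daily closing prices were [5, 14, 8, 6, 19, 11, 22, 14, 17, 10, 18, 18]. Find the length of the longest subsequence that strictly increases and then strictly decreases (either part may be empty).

inc[i] = longest strictly increasing subsequence ending at i; dec[i] = longest strictly decreasing subsequence starting at i:
i:      1  2  3  4  5  6  7  8  9 10 11 12
a[i]:   5 14  8  6 19 11 22 14 17 10 18 18
inc:    1  2  2  2  3  3  4  4  5  3  6  6
dec:    1  3  2  1  3  2  3  2  2  1  1  1
Best peak at i=7 (value 22): inc=4, dec=3, length 4+3−1 = 6.

6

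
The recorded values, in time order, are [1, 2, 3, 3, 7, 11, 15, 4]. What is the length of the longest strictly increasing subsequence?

6

Track the smallest tail for each achievable length (strict):
1 → extends → [1]
2 → extends → [1, 2]
3 → extends → [1, 2, 3]
3 → already a tail → [1, 2, 3]
7 → extends → [1, 2, 3, 7]
11 → extends → [1, 2, 3, 7, 11]
15 → extends → [1, 2, 3, 7, 11, 15]
4 → replaces 7 → [1, 2, 3, 4, 11, 15]
Six tails, so the longest strictly increasing subsequence has length 6 (e.g. 1, 2, 3, 7, 11, 15).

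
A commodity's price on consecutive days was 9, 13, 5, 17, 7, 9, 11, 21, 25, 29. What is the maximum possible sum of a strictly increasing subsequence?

Let S[i] be the best sum of a strictly increasing subsequence ending at i:
i:       1   2   3   4   5   6   7   8   9  10
a[i]:    9  13   5  17   7   9  11  21  25  29
S:       9  22   5  39  12  21  32  60  85 114
Maximum is 114 (e.g. 9 + 13 + 17 + 21 + 25 + 29).

114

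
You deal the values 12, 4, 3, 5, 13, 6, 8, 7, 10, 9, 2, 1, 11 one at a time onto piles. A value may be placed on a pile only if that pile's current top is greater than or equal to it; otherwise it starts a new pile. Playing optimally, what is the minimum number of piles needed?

The minimum number of non-increasing subsequences covering a sequence equals the length of its longest strictly increasing subsequence.
LIS length is 6 (e.g. 4, 5, 6, 8, 10, 11), so 6 piles are needed.

6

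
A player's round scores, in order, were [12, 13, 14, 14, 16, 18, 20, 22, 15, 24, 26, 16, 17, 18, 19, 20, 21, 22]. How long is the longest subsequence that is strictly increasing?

Track the smallest tail for each achievable length (strict):
12 → extends → [12]
13 → extends → [12, 13]
14 → extends → [12, 13, 14]
14 → already a tail → [12, 13, 14]
16 → extends → [12, 13, 14, 16]
18 → extends → [12, 13, 14, 16, 18]
20 → extends → [12, 13, 14, 16, 18, 20]
22 → extends → [12, 13, 14, 16, 18, 20, 22]
15 → replaces 16 → [12, 13, 14, 15, 18, 20, 22]
24 → extends → [12, 13, 14, 15, 18, 20, 22, 24]
26 → extends → [12, 13, 14, 15, 18, 20, 22, 24, 26]
16 → replaces 18 → [12, 13, 14, 15, 16, 20, 22, 24, 26]
17 → replaces 20 → [12, 13, 14, 15, 16, 17, 22, 24, 26]
18 → replaces 22 → [12, 13, 14, 15, 16, 17, 18, 24, 26]
19 → replaces 24 → [12, 13, 14, 15, 16, 17, 18, 19, 26]
20 → replaces 26 → [12, 13, 14, 15, 16, 17, 18, 19, 20]
21 → extends → [12, 13, 14, 15, 16, 17, 18, 19, 20, 21]
22 → extends → [12, 13, 14, 15, 16, 17, 18, 19, 20, 21, 22]
Eleven tails, so the longest strictly increasing subsequence has length 11 (e.g. 12, 13, 14, 15, 16, 17, 18, 19, 20, 21, 22).

11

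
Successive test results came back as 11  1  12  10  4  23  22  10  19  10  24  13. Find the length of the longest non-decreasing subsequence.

5

Track the smallest tail for each achievable length (allowing ties):
11 → extends → [11]
1 → replaces 11 → [1]
12 → extends → [1, 12]
10 → replaces 12 → [1, 10]
4 → replaces 10 → [1, 4]
23 → extends → [1, 4, 23]
22 → replaces 23 → [1, 4, 22]
10 → replaces 22 → [1, 4, 10]
19 → extends → [1, 4, 10, 19]
10 → replaces 19 → [1, 4, 10, 10]
24 → extends → [1, 4, 10, 10, 24]
13 → replaces 24 → [1, 4, 10, 10, 13]
Five tails, so the longest non-decreasing subsequence has length 5 (e.g. 1, 10, 10, 19, 24).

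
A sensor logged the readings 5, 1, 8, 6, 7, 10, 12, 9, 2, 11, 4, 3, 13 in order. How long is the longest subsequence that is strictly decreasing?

4

Let dp[i] be the longest strictly decreasing subsequence ending at i:
i:      1  2  3  4  5  6  7  8  9 10 11 12 13
a[i]:   5  1  8  6  7 10 12  9  2 11  4  3 13
dp:     1  2  1  2  2  1  1  2  3  2  3  4  1
Maximum is 4.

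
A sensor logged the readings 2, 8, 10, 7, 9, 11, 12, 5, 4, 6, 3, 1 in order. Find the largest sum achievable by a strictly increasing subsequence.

Let S[i] be the best sum of a strictly increasing subsequence ending at i:
i:      1  2  3  4  5  6  7  8  9 10 11 12
a[i]:   2  8 10  7  9 11 12  5  4  6  3  1
S:      2 10 20  9 19 31 43  7  6 13  5  1
Maximum is 43 (e.g. 2 + 8 + 10 + 11 + 12).

43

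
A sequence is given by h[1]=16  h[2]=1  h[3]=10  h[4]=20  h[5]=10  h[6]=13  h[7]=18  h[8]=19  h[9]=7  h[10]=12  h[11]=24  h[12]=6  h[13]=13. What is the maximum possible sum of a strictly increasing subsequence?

Let S[i] be the best sum of a strictly increasing subsequence ending at i:
i:      1  2  3  4  5  6  7  8  9 10 11 12 13
h[i]:  16  1 10 20 10 13 18 19  7 12 24  6 13
S:     16  1 11 36 11 24 42 61  8 23 85  7 36
Maximum is 85 (e.g. 1 + 10 + 13 + 18 + 19 + 24).

85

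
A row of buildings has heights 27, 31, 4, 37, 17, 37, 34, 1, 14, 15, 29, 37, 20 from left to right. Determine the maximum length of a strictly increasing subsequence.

5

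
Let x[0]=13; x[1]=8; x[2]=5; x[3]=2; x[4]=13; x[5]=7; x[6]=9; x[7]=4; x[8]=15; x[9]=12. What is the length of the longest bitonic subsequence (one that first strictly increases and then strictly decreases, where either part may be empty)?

inc[i] = longest strictly increasing subsequence ending at i; dec[i] = longest strictly decreasing subsequence starting at i:
i:      0  1  2  3  4  5  6  7  8  9
x[i]:  13  8  5  2 13  7  9  4 15 12
inc:    1  1  1  1  2  2  3  2  4  4
dec:    4  3  2  1  3  2  2  1  2  1
Best peak at i=8 (value 15): inc=4, dec=2, length 4+2−1 = 5.

5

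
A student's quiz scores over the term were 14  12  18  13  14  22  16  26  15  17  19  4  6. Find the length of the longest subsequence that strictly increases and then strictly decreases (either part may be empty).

7

inc[i] = longest strictly increasing subsequence ending at i; dec[i] = longest strictly decreasing subsequence starting at i:
i:      1  2  3  4  5  6  7  8  9 10 11 12 13
a[i]:  14 12 18 13 14 22 16 26 15 17 19  4  6
inc:    1  1  2  2  3  4  4  5  4  5  6  1  2
dec:    3  2  4  2  2  4  3  3  2  2  2  1  1
Best peak at i=6 (value 22): inc=4, dec=4, length 4+4−1 = 7.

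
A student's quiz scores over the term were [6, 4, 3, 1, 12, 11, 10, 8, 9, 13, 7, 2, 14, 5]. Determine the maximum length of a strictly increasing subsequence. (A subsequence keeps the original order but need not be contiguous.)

5

Track the smallest tail for each achievable length (strict):
6 → extends → [6]
4 → replaces 6 → [4]
3 → replaces 4 → [3]
1 → replaces 3 → [1]
12 → extends → [1, 12]
11 → replaces 12 → [1, 11]
10 → replaces 11 → [1, 10]
8 → replaces 10 → [1, 8]
9 → extends → [1, 8, 9]
13 → extends → [1, 8, 9, 13]
7 → replaces 8 → [1, 7, 9, 13]
2 → replaces 7 → [1, 2, 9, 13]
14 → extends → [1, 2, 9, 13, 14]
5 → replaces 9 → [1, 2, 5, 13, 14]
Five tails, so the longest strictly increasing subsequence has length 5 (e.g. 6, 8, 9, 13, 14).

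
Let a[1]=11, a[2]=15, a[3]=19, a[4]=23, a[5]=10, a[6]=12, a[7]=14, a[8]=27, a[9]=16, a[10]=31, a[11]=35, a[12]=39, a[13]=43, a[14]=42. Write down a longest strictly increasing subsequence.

11, 15, 19, 23, 27, 31, 35, 39, 43

Patience tails give the LIS length; then backtrack through the dp parents:
11 → extends → [11]
15 → extends → [11, 15]
19 → extends → [11, 15, 19]
23 → extends → [11, 15, 19, 23]
10 → replaces 11 → [10, 15, 19, 23]
12 → replaces 15 → [10, 12, 19, 23]
14 → replaces 19 → [10, 12, 14, 23]
27 → extends → [10, 12, 14, 23, 27]
16 → replaces 23 → [10, 12, 14, 16, 27]
31 → extends → [10, 12, 14, 16, 27, 31]
35 → extends → [10, 12, 14, 16, 27, 31, 35]
39 → extends → [10, 12, 14, 16, 27, 31, 35, 39]
43 → extends → [10, 12, 14, 16, 27, 31, 35, 39, 43]
42 → replaces 43 → [10, 12, 14, 16, 27, 31, 35, 39, 42]
Length 9; one witness is 11, 15, 19, 23, 27, 31, 35, 39, 43.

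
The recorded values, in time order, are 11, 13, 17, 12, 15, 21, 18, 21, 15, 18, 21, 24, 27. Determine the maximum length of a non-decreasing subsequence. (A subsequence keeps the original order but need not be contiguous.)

Let dp[i] be the length of the longest such subsequence ending at index i:
i:      1  2  3  4  5  6  7  8  9 10 11 12 13
a[i]:  11 13 17 12 15 21 18 21 15 18 21 24 27
dp:     1  2  3  2  3  4  4  5  4  5  6  7  8
Maximum dp value is 8.

8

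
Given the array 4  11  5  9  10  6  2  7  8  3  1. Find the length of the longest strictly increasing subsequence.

Track the smallest tail for each achievable length (strict):
4 → extends → [4]
11 → extends → [4, 11]
5 → replaces 11 → [4, 5]
9 → extends → [4, 5, 9]
10 → extends → [4, 5, 9, 10]
6 → replaces 9 → [4, 5, 6, 10]
2 → replaces 4 → [2, 5, 6, 10]
7 → replaces 10 → [2, 5, 6, 7]
8 → extends → [2, 5, 6, 7, 8]
3 → replaces 5 → [2, 3, 6, 7, 8]
1 → replaces 2 → [1, 3, 6, 7, 8]
Five tails, so the longest strictly increasing subsequence has length 5 (e.g. 4, 5, 6, 7, 8).

5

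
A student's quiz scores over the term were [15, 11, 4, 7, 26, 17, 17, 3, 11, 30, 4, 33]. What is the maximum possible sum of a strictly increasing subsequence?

Let S[i] be the best sum of a strictly increasing subsequence ending at i:
i:       1   2   3   4   5   6   7   8   9  10  11  12
a[i]:   15  11   4   7  26  17  17   3  11  30   4  33
S:      15  11   4  11  41  32  32   3  22  71   7 104
Maximum is 104 (e.g. 15 + 26 + 30 + 33).

104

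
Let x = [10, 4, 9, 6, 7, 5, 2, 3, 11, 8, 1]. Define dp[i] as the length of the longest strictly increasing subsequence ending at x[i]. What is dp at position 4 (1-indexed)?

2

dp[i] = 1 + max{dp[j] : j<i, x[j]<x[i]} (or 1 if no such j):
i:      1  2  3  4  5  6  7  8  9 10 11
x[i]:  10  4  9  6  7  5  2  3 11  8  1
dp:     1  1  2  2  3  2  1  2  4  4  1
At index 4 the value is 2.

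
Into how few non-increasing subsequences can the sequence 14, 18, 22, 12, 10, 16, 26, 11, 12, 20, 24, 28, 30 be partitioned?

7

The minimum number of non-increasing subsequences covering a sequence equals the length of its longest strictly increasing subsequence.
LIS length is 7 (e.g. 10, 11, 12, 20, 24, 28, 30), so 7 piles are needed.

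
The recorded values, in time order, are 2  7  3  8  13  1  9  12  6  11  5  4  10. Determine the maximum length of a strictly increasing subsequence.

5

Track the smallest tail for each achievable length (strict):
2 → extends → [2]
7 → extends → [2, 7]
3 → replaces 7 → [2, 3]
8 → extends → [2, 3, 8]
13 → extends → [2, 3, 8, 13]
1 → replaces 2 → [1, 3, 8, 13]
9 → replaces 13 → [1, 3, 8, 9]
12 → extends → [1, 3, 8, 9, 12]
6 → replaces 8 → [1, 3, 6, 9, 12]
11 → replaces 12 → [1, 3, 6, 9, 11]
5 → replaces 6 → [1, 3, 5, 9, 11]
4 → replaces 5 → [1, 3, 4, 9, 11]
10 → replaces 11 → [1, 3, 4, 9, 10]
Five tails, so the longest strictly increasing subsequence has length 5 (e.g. 2, 7, 8, 9, 12).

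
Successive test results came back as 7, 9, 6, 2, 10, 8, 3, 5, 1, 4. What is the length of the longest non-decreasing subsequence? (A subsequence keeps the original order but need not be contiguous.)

3

Track the smallest tail for each achievable length (allowing ties):
7 → extends → [7]
9 → extends → [7, 9]
6 → replaces 7 → [6, 9]
2 → replaces 6 → [2, 9]
10 → extends → [2, 9, 10]
8 → replaces 9 → [2, 8, 10]
3 → replaces 8 → [2, 3, 10]
5 → replaces 10 → [2, 3, 5]
1 → replaces 2 → [1, 3, 5]
4 → replaces 5 → [1, 3, 4]
Three tails, so the longest non-decreasing subsequence has length 3 (e.g. 7, 9, 10).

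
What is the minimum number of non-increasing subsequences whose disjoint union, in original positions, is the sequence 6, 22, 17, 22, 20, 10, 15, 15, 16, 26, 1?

5

Place each on the leftmost legal pile:
6 → new pile 1 (tops now [6])
22 → new pile 2 (tops now [6, 22])
17 → pile 2 (tops now [6, 17])
22 → new pile 3 (tops now [6, 17, 22])
20 → pile 3 (tops now [6, 17, 20])
10 → pile 2 (tops now [6, 10, 20])
15 → pile 3 (tops now [6, 10, 15])
15 → pile 3 (tops now [6, 10, 15])
16 → new pile 4 (tops now [6, 10, 15, 16])
26 → new pile 5 (tops now [6, 10, 15, 16, 26])
1 → pile 1 (tops now [1, 10, 15, 16, 26])
Five piles.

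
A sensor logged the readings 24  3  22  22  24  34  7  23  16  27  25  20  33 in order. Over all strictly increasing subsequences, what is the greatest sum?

109

Let S[i] be the best sum of a strictly increasing subsequence ending at i:
i:       1   2   3   4   5   6   7   8   9  10  11  12  13
a[i]:   24   3  22  22  24  34   7  23  16  27  25  20  33
S:      24   3  25  25  49  83  10  48  26  76  74  46 109
Maximum is 109 (e.g. 3 + 22 + 24 + 27 + 33).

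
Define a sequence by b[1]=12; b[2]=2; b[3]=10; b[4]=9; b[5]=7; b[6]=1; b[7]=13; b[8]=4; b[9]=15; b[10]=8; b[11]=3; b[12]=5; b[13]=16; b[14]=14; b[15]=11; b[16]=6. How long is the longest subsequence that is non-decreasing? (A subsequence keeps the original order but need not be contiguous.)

5

Let dp[i] be the length of the longest such subsequence ending at index i:
i:      1  2  3  4  5  6  7  8  9 10 11 12 13 14 15 16
b[i]:  12  2 10  9  7  1 13  4 15  8  3  5 16 14 11  6
dp:     1  1  2  2  2  1  3  2  4  3  2  3  5  4  4  4
Maximum dp value is 5.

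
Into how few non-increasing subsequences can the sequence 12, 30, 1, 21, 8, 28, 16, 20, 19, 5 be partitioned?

4

Place each on the leftmost legal pile:
12 → new pile 1 (tops now [12])
30 → new pile 2 (tops now [12, 30])
1 → pile 1 (tops now [1, 30])
21 → pile 2 (tops now [1, 21])
8 → pile 2 (tops now [1, 8])
28 → new pile 3 (tops now [1, 8, 28])
16 → pile 3 (tops now [1, 8, 16])
20 → new pile 4 (tops now [1, 8, 16, 20])
19 → pile 4 (tops now [1, 8, 16, 19])
5 → pile 2 (tops now [1, 5, 16, 19])
Four piles.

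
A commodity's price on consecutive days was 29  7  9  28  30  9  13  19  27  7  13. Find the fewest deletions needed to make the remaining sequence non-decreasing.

5

Fewest deletions = n − (longest non-decreasing subsequence).
i:      1  2  3  4  5  6  7  8  9 10 11
a[i]:  29  7  9 28 30  9 13 19 27  7 13
dp:     1  1  2  3  4  3  4  5  6  2  5
max dp = 6, so deletions = 11 − 6 = 5.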